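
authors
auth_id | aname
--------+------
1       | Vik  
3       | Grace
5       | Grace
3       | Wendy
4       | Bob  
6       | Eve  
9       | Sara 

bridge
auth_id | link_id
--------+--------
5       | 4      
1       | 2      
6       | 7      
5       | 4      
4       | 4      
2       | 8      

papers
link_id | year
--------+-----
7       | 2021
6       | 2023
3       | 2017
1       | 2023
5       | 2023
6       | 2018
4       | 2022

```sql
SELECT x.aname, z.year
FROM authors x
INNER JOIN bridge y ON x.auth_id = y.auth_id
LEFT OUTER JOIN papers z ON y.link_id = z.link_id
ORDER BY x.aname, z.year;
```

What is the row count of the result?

Evaluate left to right. First `authors x INNER JOIN bridge y` on auth_id: 5 row(s).
Then LEFT JOIN `papers z` on link_id: each of those 5 rows is kept; rows whose y.link_id has no match in z get NULL for z's columns.
Result: 5 row(s).

5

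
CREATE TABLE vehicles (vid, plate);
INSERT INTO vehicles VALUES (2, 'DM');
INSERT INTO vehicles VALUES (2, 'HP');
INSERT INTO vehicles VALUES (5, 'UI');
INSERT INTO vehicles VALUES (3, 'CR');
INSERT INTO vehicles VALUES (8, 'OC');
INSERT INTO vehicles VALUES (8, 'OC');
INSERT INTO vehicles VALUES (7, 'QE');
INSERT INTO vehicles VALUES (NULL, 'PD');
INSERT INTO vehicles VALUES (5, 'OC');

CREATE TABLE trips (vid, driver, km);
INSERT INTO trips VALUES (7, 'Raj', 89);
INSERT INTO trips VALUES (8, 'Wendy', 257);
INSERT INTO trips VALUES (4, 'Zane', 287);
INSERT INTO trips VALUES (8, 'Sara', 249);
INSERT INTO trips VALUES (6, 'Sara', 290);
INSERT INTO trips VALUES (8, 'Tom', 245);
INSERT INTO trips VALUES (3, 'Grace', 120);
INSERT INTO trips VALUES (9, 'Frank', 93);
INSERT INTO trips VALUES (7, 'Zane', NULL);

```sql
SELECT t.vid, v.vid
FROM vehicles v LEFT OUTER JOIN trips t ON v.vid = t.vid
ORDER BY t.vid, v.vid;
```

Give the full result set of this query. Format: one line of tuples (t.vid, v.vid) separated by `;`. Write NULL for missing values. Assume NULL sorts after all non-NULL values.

(3, 3); (7, 7); (7, 7); (8, 8); (8, 8); (8, 8); (8, 8); (8, 8); (8, 8); (NULL, 2); (NULL, 2); (NULL, 5); (NULL, 5); (NULL, NULL)

LEFT JOIN keeps every row from `vehicles`; unmatched rows get NULL for `trips`'s columns.
Matching on v.vid = t.vid. A NULL in a compared column never satisfies the condition.
- v (vid=2) has no partner → padded with NULL.
- v (vid=2) has no partner → padded with NULL.
- v (vid=5) has no partner → padded with NULL.
- v (vid=3) pairs with 1 row(s) of t.
- v (vid=8) pairs with 3 row(s) of t.
- v (vid=8) pairs with 3 row(s) of t.
- v (vid=7) pairs with 2 row(s) of t.
- v (vid=NULL) has no partner → padded with NULL.
- v (vid=5) has no partner → padded with NULL.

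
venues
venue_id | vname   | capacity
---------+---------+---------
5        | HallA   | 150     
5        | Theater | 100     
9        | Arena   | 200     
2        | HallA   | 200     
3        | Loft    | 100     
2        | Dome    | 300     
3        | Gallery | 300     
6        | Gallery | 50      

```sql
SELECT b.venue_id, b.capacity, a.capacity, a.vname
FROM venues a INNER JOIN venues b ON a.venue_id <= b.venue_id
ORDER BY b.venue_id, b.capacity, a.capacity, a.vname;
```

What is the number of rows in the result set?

INNER JOIN keeps only pairs where the ON condition holds.
Matching on a.venue_id <= b.venue_id.
- a (venue_id=5) pairs with 4 row(s) of b.
- a (venue_id=5) pairs with 4 row(s) of b.
- a (venue_id=9) pairs with 1 row(s) of b.
- a (venue_id=2) pairs with 8 row(s) of b.
- a (venue_id=3) pairs with 6 row(s) of b.
- a (venue_id=2) pairs with 8 row(s) of b.
- a (venue_id=3) pairs with 6 row(s) of b.
- a (venue_id=6) pairs with 2 row(s) of b.
Total: 39 rows.

39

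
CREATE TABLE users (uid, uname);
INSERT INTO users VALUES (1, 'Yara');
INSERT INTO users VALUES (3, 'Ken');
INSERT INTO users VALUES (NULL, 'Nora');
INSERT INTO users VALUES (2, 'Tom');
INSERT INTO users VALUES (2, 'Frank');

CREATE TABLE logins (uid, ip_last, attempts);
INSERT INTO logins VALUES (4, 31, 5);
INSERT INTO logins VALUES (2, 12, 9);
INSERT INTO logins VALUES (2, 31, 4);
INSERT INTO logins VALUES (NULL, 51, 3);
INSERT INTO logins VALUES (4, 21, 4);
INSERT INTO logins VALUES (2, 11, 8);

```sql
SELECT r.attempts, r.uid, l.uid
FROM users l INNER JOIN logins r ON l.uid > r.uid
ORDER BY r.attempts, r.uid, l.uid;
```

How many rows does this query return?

INNER JOIN keeps only pairs where the ON condition holds.
Matching on l.uid > r.uid. A NULL in a compared column never satisfies the condition.
Matched pairs: 3.
Total: 3 rows.

3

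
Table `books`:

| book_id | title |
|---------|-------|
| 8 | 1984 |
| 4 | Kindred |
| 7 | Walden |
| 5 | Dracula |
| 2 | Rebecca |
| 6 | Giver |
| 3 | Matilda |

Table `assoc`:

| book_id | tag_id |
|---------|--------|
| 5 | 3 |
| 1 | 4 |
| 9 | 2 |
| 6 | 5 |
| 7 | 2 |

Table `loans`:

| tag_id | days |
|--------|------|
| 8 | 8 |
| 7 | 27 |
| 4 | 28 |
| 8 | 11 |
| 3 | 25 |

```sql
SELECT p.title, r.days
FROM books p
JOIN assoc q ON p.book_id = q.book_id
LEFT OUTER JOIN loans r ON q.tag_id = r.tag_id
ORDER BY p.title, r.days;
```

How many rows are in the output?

3

Joins associate left-to-right: books INNER JOIN assoc on book_id gives 3 intermediate row(s).
Then LEFT JOIN `loans r` on tag_id: each of those 3 rows is kept; rows whose q.tag_id has no match in r get NULL for r's columns.
Result: 3 row(s).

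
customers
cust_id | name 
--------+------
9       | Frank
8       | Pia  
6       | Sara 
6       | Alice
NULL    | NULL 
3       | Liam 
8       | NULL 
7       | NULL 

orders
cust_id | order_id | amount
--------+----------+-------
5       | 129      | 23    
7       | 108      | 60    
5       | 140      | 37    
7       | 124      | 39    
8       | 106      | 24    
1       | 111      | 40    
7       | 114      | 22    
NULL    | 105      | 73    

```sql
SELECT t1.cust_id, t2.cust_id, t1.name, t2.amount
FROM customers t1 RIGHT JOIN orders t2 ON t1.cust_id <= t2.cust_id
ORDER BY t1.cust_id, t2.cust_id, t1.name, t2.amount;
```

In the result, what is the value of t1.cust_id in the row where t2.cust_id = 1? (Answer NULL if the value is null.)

NULL

RIGHT JOIN keeps every row from `orders`; unmatched rows get NULL for `customers`'s columns.
Matching on t1.cust_id <= t2.cust_id. A NULL in a compared column never satisfies the condition.
Matched pairs: 20; unmatched t2 rows kept: 2.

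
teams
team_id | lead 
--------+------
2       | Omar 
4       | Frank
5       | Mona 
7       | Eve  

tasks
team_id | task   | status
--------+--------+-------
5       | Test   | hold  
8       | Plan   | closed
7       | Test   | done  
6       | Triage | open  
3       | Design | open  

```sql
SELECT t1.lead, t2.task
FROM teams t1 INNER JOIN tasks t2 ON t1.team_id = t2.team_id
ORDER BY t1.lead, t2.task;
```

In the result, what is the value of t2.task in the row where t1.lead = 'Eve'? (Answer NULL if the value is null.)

Test

INNER JOIN keeps only pairs where the ON condition holds.
Matching on t1.team_id = t2.team_id.
- team_id=2: no matching t2 row, dropped.
- team_id=4: no matching t2 row, dropped.
- team_id=5: 1 matching t2 row(s), so 1 row(s) emitted.
- team_id=7: 1 matching t2 row(s), so 1 row(s) emitted.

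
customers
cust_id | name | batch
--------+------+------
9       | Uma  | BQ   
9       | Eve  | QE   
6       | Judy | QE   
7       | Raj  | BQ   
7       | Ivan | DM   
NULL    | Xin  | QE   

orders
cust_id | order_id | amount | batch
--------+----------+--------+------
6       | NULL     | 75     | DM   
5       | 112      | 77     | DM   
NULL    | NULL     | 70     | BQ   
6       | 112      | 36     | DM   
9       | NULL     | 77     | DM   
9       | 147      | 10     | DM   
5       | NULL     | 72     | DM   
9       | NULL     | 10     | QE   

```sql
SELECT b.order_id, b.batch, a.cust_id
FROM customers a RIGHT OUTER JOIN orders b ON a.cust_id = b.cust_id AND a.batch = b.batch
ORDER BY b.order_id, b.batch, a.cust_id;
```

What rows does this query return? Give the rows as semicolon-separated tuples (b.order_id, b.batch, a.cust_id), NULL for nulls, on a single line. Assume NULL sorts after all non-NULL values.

RIGHT JOIN keeps every row from `orders`; unmatched rows get NULL for `customers`'s columns.
Matching on a.cust_id = b.cust_id AND a.batch = b.batch. A NULL in a compared column never satisfies the condition.
- a row (cust_id=9, batch=BQ): no match.
- a row (cust_id=9, batch=QE): matches 1 b row(s) → 1 output row(s).
- a row (cust_id=6, batch=QE): no match.
- a row (cust_id=7, batch=BQ): no match.
- a row (cust_id=7, batch=DM): no match.
- a row (cust_id=NULL, batch=QE): no match.
- plus 7 unmatched b row(s), each kept with NULL a columns.
After projecting and ordering:
b.order_id | b.batch | a.cust_id
112 | DM | NULL
112 | DM | NULL
147 | DM | NULL
NULL | BQ | NULL
NULL | DM | NULL
NULL | DM | NULL
NULL | DM | NULL
NULL | QE | 9

(112, DM, NULL); (112, DM, NULL); (147, DM, NULL); (NULL, BQ, NULL); (NULL, DM, NULL); (NULL, DM, NULL); (NULL, DM, NULL); (NULL, QE, 9)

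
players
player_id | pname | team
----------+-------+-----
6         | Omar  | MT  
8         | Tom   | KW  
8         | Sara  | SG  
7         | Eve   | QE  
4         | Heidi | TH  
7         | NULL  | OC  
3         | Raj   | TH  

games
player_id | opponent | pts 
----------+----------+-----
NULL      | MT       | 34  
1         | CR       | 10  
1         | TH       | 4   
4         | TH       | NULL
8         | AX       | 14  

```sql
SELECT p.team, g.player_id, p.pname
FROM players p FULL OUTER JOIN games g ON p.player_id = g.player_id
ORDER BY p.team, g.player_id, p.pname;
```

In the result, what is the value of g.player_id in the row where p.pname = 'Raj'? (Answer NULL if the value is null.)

NULL

FULL OUTER JOIN keeps every row from both sides; unmatched rows get NULL for the other side's columns.
Matching on p.player_id = g.player_id. A NULL in a compared column never satisfies the condition.
Matched pairs: 3; unmatched p rows kept: 4; unmatched g rows kept: 3.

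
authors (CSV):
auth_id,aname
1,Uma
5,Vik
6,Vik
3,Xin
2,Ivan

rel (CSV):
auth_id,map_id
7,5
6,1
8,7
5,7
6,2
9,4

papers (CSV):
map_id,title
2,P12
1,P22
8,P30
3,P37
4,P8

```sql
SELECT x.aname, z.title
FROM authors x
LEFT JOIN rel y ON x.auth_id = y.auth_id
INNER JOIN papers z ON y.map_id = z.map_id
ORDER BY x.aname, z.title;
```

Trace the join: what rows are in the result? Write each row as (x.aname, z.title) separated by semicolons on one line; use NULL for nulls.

Step 1 — x LEFT JOIN y on auth_id → 6 row(s).
Then INNER JOIN `papers z` on map_id: keep only rows whose y.map_id appears in z.

(Vik, P12); (Vik, P22)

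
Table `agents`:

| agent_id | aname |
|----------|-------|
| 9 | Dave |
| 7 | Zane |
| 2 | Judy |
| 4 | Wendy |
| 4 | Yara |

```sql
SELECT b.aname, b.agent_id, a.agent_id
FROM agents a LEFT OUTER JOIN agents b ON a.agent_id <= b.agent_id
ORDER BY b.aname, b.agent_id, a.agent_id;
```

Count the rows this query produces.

16

LEFT JOIN keeps every row from `agents a`; unmatched rows get NULL for `agents b`'s columns.
Matching on a.agent_id <= b.agent_id.
Matched pairs: 16; unmatched a rows kept: 0.
Total: 16 rows.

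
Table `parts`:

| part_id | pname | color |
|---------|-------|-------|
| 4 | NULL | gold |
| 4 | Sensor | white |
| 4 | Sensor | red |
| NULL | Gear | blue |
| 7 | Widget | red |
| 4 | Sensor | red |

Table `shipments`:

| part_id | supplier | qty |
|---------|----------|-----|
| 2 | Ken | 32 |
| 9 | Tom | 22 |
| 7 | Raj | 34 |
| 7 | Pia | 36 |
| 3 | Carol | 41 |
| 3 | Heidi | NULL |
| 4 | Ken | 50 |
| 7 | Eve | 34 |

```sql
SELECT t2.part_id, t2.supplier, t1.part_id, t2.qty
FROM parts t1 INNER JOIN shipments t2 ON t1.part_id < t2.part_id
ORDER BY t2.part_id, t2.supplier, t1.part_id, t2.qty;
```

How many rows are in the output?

17

INNER JOIN keeps only pairs where the ON condition holds.
Matching on t1.part_id < t2.part_id. A NULL in a compared column never satisfies the condition.
- t1 row (part_id=4): matches 4 t2 row(s) → 4 output row(s).
- t1 row (part_id=4): matches 4 t2 row(s) → 4 output row(s).
- t1 row (part_id=4): matches 4 t2 row(s) → 4 output row(s).
- t1 row (part_id=NULL): no match → dropped.
- t1 row (part_id=7): matches 1 t2 row(s) → 1 output row(s).
- t1 row (part_id=4): matches 4 t2 row(s) → 4 output row(s).
Total: 17 rows.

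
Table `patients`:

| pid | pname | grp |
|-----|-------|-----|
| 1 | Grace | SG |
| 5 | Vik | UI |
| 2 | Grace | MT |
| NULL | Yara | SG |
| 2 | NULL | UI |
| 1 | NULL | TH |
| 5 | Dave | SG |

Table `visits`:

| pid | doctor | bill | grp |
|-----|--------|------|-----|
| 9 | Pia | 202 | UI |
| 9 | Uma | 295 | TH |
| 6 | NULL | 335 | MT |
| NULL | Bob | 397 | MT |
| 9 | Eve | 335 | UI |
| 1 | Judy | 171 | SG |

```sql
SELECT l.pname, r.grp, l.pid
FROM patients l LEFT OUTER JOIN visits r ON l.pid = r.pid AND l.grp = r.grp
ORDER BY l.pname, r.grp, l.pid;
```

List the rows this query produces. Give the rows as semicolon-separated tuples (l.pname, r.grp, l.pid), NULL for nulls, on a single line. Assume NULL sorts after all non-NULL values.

LEFT JOIN keeps every row from `patients`; unmatched rows get NULL for `visits`'s columns.
Matching on l.pid = r.pid AND l.grp = r.grp. A NULL in a compared column never satisfies the condition.
- l[0] pid=1, grp=SG → 1 match(es) in r → 1 row(s).
- l[1] pid=5, grp=UI → no match; kept with NULLs on the r side.
- l[2] pid=2, grp=MT → no match; kept with NULLs on the r side.
- l[3] pid=NULL, grp=SG → no match; kept with NULLs on the r side.
- l[4] pid=2, grp=UI → no match; kept with NULLs on the r side.
- l[5] pid=1, grp=TH → no match; kept with NULLs on the r side.
- l[6] pid=5, grp=SG → no match; kept with NULLs on the r side.
After projecting and ordering:
l.pname | r.grp | l.pid
Dave | NULL | 5
Grace | SG | 1
Grace | NULL | 2
Vik | NULL | 5
Yara | NULL | NULL
NULL | NULL | 1
NULL | NULL | 2

(Dave, NULL, 5); (Grace, SG, 1); (Grace, NULL, 2); (Vik, NULL, 5); (Yara, NULL, NULL); (NULL, NULL, 1); (NULL, NULL, 2)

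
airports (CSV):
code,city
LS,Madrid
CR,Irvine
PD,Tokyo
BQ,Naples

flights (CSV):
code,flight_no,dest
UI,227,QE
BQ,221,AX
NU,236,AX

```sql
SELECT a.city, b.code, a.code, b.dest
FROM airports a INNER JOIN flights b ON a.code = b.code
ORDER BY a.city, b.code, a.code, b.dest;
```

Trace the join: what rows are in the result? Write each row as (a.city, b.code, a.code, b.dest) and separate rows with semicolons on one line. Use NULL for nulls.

(Naples, BQ, BQ, AX)

INNER JOIN keeps only pairs where the ON condition holds.
Matching on a.code = b.code.
Matched pairs: 1.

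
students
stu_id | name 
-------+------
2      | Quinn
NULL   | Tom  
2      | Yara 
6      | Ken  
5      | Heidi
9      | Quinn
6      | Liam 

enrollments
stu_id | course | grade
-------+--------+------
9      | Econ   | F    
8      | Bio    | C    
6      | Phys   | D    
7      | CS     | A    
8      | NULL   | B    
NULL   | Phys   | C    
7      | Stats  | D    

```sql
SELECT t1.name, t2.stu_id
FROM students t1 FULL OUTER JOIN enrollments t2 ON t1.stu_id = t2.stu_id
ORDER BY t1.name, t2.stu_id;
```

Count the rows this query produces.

12

FULL OUTER JOIN keeps every row from both sides; unmatched rows get NULL for the other side's columns.
Matching on t1.stu_id = t2.stu_id. A NULL in a compared column never satisfies the condition.
- t1 row (stu_id=2): no match → kept, t2 columns NULL.
- t1 row (stu_id=NULL): no match → kept, t2 columns NULL.
- t1 row (stu_id=2): no match → kept, t2 columns NULL.
- t1 row (stu_id=6): matches 1 t2 row(s) → 1 output row(s).
- t1 row (stu_id=5): no match → kept, t2 columns NULL.
- t1 row (stu_id=9): matches 1 t2 row(s) → 1 output row(s).
- t1 row (stu_id=6): matches 1 t2 row(s) → 1 output row(s).
- 5 t2 row(s) had no t1 match → kept, t1 columns NULL.
Total: 3 matched + 9 padded = 12 rows.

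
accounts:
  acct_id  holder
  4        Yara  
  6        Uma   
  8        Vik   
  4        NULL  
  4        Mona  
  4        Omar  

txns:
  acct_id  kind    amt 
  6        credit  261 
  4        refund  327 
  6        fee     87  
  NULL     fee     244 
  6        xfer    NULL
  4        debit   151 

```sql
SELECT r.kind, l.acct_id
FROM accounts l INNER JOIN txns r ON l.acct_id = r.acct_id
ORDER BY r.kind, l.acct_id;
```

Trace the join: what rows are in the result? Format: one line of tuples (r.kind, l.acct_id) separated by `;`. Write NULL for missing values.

(credit, 6); (debit, 4); (debit, 4); (debit, 4); (debit, 4); (fee, 6); (refund, 4); (refund, 4); (refund, 4); (refund, 4); (xfer, 6)

INNER JOIN keeps only pairs where the ON condition holds.
Matching on l.acct_id = r.acct_id. A NULL in a compared column never satisfies the condition.
- l[0] acct_id=4 → 2 match(es) in r → 2 row(s).
- l[1] acct_id=6 → 3 match(es) in r → 3 row(s).
- l[2] acct_id=8 → no match; dropped.
- l[3] acct_id=4 → 2 match(es) in r → 2 row(s).
- l[4] acct_id=4 → 2 match(es) in r → 2 row(s).
- l[5] acct_id=4 → 2 match(es) in r → 2 row(s).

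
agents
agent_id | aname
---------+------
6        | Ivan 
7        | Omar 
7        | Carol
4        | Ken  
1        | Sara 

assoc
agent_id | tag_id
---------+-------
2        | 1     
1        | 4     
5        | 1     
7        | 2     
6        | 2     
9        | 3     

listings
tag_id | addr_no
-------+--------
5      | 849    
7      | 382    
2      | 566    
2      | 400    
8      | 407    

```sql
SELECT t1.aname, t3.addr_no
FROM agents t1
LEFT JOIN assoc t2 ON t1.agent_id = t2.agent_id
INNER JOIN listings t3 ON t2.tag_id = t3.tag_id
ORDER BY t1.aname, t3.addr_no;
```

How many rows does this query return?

6

Evaluate left to right. First `agents t1 LEFT JOIN assoc t2` on agent_id: 5 row(s).
Then INNER JOIN `listings t3` on tag_id: keep only rows whose t2.tag_id appears in t3.
Result: 6 row(s).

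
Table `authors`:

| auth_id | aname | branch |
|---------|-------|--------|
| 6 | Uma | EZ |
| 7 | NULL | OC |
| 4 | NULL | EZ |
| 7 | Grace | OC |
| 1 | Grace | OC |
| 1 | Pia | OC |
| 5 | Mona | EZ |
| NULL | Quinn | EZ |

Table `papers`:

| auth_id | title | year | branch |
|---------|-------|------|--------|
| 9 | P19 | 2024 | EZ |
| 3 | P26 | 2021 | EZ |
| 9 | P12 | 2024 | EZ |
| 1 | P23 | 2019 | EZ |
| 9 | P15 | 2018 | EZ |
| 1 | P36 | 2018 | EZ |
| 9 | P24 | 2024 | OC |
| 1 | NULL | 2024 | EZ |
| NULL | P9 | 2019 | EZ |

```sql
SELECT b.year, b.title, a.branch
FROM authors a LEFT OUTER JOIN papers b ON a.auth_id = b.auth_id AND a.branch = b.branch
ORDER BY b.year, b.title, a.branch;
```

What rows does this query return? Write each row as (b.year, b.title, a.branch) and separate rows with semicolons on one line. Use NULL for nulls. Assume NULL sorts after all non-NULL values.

LEFT JOIN keeps every row from `authors`; unmatched rows get NULL for `papers`'s columns.
Matching on a.auth_id = b.auth_id AND a.branch = b.branch. A NULL in a compared column never satisfies the condition.
Matched pairs: 0; unmatched a rows kept: 8.

(NULL, NULL, EZ); (NULL, NULL, EZ); (NULL, NULL, EZ); (NULL, NULL, EZ); (NULL, NULL, OC); (NULL, NULL, OC); (NULL, NULL, OC); (NULL, NULL, OC)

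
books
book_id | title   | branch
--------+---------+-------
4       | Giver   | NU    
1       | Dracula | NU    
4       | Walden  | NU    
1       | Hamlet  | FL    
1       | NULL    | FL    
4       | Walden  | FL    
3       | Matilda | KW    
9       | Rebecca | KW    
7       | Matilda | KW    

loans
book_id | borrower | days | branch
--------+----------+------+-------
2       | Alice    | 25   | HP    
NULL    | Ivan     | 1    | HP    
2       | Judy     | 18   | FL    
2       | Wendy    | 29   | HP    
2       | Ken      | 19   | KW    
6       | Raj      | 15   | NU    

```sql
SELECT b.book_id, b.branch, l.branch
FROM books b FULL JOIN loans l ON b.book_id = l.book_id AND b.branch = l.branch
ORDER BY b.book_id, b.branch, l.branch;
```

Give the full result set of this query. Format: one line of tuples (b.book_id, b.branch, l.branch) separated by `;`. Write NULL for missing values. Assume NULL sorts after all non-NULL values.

FULL OUTER JOIN keeps every row from both sides; unmatched rows get NULL for the other side's columns.
Matching on b.book_id = l.book_id AND b.branch = l.branch. A NULL in a compared column never satisfies the condition.
Matched pairs: 0; unmatched b rows kept: 9; unmatched l rows kept: 6.

(1, FL, NULL); (1, FL, NULL); (1, NU, NULL); (3, KW, NULL); (4, FL, NULL); (4, NU, NULL); (4, NU, NULL); (7, KW, NULL); (9, KW, NULL); (NULL, NULL, FL); (NULL, NULL, HP); (NULL, NULL, HP); (NULL, NULL, HP); (NULL, NULL, KW); (NULL, NULL, NU)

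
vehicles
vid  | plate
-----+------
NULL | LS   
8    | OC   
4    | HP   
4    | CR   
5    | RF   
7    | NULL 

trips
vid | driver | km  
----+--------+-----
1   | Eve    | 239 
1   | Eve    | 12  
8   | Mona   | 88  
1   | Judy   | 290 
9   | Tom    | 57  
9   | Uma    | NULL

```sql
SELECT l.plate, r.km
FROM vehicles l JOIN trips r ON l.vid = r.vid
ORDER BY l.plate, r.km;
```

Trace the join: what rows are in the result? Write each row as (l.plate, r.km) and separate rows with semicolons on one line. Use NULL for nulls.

(OC, 88)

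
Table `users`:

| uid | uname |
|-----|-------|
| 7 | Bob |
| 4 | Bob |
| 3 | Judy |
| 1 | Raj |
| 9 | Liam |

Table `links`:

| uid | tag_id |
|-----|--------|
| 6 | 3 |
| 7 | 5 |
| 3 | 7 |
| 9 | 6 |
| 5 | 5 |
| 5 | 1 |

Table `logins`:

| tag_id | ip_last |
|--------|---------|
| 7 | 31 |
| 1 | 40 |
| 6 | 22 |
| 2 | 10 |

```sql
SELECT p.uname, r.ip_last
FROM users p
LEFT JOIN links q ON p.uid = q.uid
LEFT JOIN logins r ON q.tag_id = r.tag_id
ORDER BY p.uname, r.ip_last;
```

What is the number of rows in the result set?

Evaluate left to right. First `users p LEFT JOIN links q` on uid: 5 row(s).
Then LEFT JOIN `logins r` on tag_id: each of those 5 rows is kept; rows whose q.tag_id has no match in r get NULL for r's columns.
Result: 5 row(s).

5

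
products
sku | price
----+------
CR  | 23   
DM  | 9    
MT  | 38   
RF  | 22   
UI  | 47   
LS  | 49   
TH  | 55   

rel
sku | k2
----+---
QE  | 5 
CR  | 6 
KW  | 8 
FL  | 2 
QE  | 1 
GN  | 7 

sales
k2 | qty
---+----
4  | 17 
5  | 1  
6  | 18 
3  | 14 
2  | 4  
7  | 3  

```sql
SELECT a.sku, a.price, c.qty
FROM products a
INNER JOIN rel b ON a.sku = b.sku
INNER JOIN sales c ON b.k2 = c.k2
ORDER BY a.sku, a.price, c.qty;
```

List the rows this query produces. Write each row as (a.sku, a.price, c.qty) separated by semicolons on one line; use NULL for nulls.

Step 1 — a INNER JOIN b on sku → 1 row(s).
Then INNER JOIN `sales c` on k2: keep only rows whose b.k2 appears in c.

(CR, 23, 18)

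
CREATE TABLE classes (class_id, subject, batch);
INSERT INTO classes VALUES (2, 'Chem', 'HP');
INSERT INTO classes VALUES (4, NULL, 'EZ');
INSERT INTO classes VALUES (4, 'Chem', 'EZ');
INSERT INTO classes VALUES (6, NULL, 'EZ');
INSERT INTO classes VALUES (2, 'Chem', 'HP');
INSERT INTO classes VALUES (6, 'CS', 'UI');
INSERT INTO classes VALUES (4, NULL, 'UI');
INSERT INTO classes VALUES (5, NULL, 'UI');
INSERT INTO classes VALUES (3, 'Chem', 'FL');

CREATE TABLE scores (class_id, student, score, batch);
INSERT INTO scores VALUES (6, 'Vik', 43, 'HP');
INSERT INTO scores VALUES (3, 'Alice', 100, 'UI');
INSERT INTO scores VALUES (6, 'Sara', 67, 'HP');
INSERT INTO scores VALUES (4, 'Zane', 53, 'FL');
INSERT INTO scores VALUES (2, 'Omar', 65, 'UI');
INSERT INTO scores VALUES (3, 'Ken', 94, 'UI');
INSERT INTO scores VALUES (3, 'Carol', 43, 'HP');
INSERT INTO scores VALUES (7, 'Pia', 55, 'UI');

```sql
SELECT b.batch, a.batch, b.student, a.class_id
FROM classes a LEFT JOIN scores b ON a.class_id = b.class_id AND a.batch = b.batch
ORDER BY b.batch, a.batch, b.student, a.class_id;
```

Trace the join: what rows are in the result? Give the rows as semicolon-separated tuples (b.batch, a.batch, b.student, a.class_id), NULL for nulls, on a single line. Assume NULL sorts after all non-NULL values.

LEFT JOIN keeps every row from `classes`; unmatched rows get NULL for `scores`'s columns.
Matching on a.class_id = b.class_id AND a.batch = b.batch.
- class_id=2, batch=HP: no b row matches, row kept with b columns NULL.
- class_id=4, batch=EZ: no b row matches, row kept with b columns NULL.
- class_id=4, batch=EZ: no b row matches, row kept with b columns NULL.
- class_id=6, batch=EZ: no b row matches, row kept with b columns NULL.
- class_id=2, batch=HP: no b row matches, row kept with b columns NULL.
- class_id=6, batch=UI: no b row matches, row kept with b columns NULL.
- class_id=4, batch=UI: no b row matches, row kept with b columns NULL.
- class_id=5, batch=UI: no b row matches, row kept with b columns NULL.
- class_id=3, batch=FL: no b row matches, row kept with b columns NULL.
After projecting and ordering:
b.batch | a.batch | b.student | a.class_id
NULL | EZ | NULL | 4
NULL | EZ | NULL | 4
NULL | EZ | NULL | 6
NULL | FL | NULL | 3
NULL | HP | NULL | 2
NULL | HP | NULL | 2
NULL | UI | NULL | 4
NULL | UI | NULL | 5
NULL | UI | NULL | 6

(NULL, EZ, NULL, 4); (NULL, EZ, NULL, 4); (NULL, EZ, NULL, 6); (NULL, FL, NULL, 3); (NULL, HP, NULL, 2); (NULL, HP, NULL, 2); (NULL, UI, NULL, 4); (NULL, UI, NULL, 5); (NULL, UI, NULL, 6)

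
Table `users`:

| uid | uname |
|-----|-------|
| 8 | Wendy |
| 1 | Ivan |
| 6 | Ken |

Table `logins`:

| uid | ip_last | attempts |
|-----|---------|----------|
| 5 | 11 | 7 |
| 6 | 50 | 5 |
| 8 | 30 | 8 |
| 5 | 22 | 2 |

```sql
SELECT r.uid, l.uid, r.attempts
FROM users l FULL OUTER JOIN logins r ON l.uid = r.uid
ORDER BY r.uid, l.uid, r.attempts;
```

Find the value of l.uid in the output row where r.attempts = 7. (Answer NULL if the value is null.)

FULL OUTER JOIN keeps every row from both sides; unmatched rows get NULL for the other side's columns.
Matching on l.uid = r.uid.
Matched pairs: 2; unmatched l rows kept: 1; unmatched r rows kept: 2.

NULL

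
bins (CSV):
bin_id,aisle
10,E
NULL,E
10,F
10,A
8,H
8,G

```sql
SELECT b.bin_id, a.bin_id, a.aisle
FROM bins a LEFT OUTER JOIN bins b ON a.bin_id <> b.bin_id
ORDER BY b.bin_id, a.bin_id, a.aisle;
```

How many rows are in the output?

13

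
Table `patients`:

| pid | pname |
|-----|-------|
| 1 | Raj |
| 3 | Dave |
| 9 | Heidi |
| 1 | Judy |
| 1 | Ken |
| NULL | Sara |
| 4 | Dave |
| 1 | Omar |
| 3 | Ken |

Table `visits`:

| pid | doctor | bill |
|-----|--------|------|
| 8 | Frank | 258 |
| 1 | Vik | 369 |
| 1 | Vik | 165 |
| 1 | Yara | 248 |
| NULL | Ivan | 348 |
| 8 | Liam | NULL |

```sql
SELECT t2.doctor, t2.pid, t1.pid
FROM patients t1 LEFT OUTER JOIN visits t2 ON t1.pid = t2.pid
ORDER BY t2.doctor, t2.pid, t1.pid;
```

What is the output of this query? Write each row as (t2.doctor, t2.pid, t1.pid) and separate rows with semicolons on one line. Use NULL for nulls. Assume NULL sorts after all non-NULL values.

(Vik, 1, 1); (Vik, 1, 1); (Vik, 1, 1); (Vik, 1, 1); (Vik, 1, 1); (Vik, 1, 1); (Vik, 1, 1); (Vik, 1, 1); (Yara, 1, 1); (Yara, 1, 1); (Yara, 1, 1); (Yara, 1, 1); (NULL, NULL, 3); (NULL, NULL, 3); (NULL, NULL, 4); (NULL, NULL, 9); (NULL, NULL, NULL)

LEFT JOIN keeps every row from `patients`; unmatched rows get NULL for `visits`'s columns.
Matching on t1.pid = t2.pid. A NULL in a compared column never satisfies the condition.
- t1 (pid=1) pairs with 3 row(s) of t2.
- t1 (pid=3) has no partner → padded with NULL.
- t1 (pid=9) has no partner → padded with NULL.
- t1 (pid=1) pairs with 3 row(s) of t2.
- t1 (pid=1) pairs with 3 row(s) of t2.
- t1 (pid=NULL) has no partner → padded with NULL.
- t1 (pid=4) has no partner → padded with NULL.
- t1 (pid=1) pairs with 3 row(s) of t2.
- t1 (pid=3) has no partner → padded with NULL.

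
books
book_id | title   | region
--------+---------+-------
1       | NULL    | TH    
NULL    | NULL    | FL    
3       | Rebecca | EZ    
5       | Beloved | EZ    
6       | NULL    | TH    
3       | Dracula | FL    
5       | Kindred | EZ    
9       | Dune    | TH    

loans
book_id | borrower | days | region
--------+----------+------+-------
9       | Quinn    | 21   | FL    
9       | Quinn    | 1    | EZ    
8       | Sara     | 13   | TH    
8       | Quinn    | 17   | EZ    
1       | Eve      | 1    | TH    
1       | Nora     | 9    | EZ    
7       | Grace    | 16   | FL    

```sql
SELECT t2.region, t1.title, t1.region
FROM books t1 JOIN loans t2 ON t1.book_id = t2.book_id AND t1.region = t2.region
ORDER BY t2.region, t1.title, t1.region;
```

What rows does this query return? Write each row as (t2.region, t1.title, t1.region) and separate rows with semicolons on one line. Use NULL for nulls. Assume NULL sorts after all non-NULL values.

(TH, NULL, TH)

INNER JOIN keeps only pairs where the ON condition holds.
Matching on t1.book_id = t2.book_id AND t1.region = t2.region. A NULL in a compared column never satisfies the condition.
Matched pairs: 1.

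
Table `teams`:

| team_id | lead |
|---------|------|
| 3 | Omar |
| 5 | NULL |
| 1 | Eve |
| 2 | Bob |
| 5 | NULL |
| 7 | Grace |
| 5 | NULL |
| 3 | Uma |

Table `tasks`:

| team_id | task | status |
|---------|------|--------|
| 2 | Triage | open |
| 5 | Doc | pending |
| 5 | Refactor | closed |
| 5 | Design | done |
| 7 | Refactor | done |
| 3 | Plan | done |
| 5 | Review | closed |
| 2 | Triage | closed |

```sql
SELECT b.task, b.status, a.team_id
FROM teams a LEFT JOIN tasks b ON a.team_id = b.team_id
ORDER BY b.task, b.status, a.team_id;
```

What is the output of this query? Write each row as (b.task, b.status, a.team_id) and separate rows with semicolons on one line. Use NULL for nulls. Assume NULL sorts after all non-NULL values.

LEFT JOIN keeps every row from `teams`; unmatched rows get NULL for `tasks`'s columns.
Matching on a.team_id = b.team_id.
Matched pairs: 17; unmatched a rows kept: 1.

(Design, done, 5); (Design, done, 5); (Design, done, 5); (Doc, pending, 5); (Doc, pending, 5); (Doc, pending, 5); (Plan, done, 3); (Plan, done, 3); (Refactor, closed, 5); (Refactor, closed, 5); (Refactor, closed, 5); (Refactor, done, 7); (Review, closed, 5); (Review, closed, 5); (Review, closed, 5); (Triage, closed, 2); (Triage, open, 2); (NULL, NULL, 1)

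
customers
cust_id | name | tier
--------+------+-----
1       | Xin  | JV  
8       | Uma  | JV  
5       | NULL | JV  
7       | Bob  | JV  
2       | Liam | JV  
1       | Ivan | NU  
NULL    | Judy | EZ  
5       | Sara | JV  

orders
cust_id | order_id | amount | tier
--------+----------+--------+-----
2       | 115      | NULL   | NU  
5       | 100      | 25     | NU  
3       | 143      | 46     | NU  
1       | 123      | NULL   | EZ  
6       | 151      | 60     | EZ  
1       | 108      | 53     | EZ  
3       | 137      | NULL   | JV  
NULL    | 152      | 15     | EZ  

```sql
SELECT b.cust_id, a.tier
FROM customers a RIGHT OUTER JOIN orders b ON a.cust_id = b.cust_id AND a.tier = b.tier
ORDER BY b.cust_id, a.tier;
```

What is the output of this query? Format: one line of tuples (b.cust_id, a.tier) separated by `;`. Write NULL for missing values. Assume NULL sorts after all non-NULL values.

(1, NULL); (1, NULL); (2, NULL); (3, NULL); (3, NULL); (5, NULL); (6, NULL); (NULL, NULL)

RIGHT JOIN keeps every row from `orders`; unmatched rows get NULL for `customers`'s columns.
Matching on a.cust_id = b.cust_id AND a.tier = b.tier. A NULL in a compared column never satisfies the condition.
- a[0] cust_id=1, tier=JV → no match.
- a[1] cust_id=8, tier=JV → no match.
- a[2] cust_id=5, tier=JV → no match.
- a[3] cust_id=7, tier=JV → no match.
- a[4] cust_id=2, tier=JV → no match.
- a[5] cust_id=1, tier=NU → no match.
- a[6] cust_id=NULL, tier=EZ → no match.
- a[7] cust_id=5, tier=JV → no match.
- 8 b row(s) had no a match → kept, a columns NULL.
After projecting and ordering:
b.cust_id | a.tier
1 | NULL
1 | NULL
2 | NULL
3 | NULL
3 | NULL
5 | NULL
6 | NULL
NULL | NULL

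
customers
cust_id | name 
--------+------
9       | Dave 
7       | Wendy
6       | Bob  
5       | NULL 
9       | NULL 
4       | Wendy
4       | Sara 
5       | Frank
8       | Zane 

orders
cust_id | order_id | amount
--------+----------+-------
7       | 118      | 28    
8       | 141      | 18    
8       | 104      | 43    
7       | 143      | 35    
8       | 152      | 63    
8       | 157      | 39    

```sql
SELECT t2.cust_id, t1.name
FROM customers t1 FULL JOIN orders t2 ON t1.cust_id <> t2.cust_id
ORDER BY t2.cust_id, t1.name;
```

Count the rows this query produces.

48

FULL OUTER JOIN keeps every row from both sides; unmatched rows get NULL for the other side's columns.
Matching on t1.cust_id <> t2.cust_id.
- t1 (cust_id=9) pairs with 6 row(s) of t2.
- t1 (cust_id=7) pairs with 4 row(s) of t2.
- t1 (cust_id=6) pairs with 6 row(s) of t2.
- t1 (cust_id=5) pairs with 6 row(s) of t2.
- t1 (cust_id=9) pairs with 6 row(s) of t2.
- t1 (cust_id=4) pairs with 6 row(s) of t2.
- t1 (cust_id=4) pairs with 6 row(s) of t2.
- t1 (cust_id=5) pairs with 6 row(s) of t2.
- t1 (cust_id=8) pairs with 2 row(s) of t2.
Total: 48 rows.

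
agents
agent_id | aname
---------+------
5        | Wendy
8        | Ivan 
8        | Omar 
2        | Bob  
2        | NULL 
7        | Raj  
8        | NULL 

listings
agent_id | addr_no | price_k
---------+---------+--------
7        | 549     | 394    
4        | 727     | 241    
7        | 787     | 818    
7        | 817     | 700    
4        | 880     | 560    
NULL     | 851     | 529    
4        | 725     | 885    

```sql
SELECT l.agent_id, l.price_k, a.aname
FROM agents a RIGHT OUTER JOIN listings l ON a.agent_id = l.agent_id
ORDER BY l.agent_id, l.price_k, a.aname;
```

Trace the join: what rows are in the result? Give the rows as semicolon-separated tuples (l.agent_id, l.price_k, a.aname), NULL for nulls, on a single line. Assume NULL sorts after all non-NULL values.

(4, 241, NULL); (4, 560, NULL); (4, 885, NULL); (7, 394, Raj); (7, 700, Raj); (7, 818, Raj); (NULL, 529, NULL)

RIGHT JOIN keeps every row from `listings`; unmatched rows get NULL for `agents`'s columns.
Matching on a.agent_id = l.agent_id. A NULL in a compared column never satisfies the condition.
- a (agent_id=5) has no partner in l.
- a (agent_id=8) has no partner in l.
- a (agent_id=8) has no partner in l.
- a (agent_id=2) has no partner in l.
- a (agent_id=2) has no partner in l.
- a (agent_id=7) pairs with 3 row(s) of l.
- a (agent_id=8) has no partner in l.
- plus 4 unmatched l row(s), each kept with NULL a columns.
After projecting and ordering:
l.agent_id | l.price_k | a.aname
4 | 241 | NULL
4 | 560 | NULL
4 | 885 | NULL
7 | 394 | Raj
7 | 700 | Raj
7 | 818 | Raj
NULL | 529 | NULL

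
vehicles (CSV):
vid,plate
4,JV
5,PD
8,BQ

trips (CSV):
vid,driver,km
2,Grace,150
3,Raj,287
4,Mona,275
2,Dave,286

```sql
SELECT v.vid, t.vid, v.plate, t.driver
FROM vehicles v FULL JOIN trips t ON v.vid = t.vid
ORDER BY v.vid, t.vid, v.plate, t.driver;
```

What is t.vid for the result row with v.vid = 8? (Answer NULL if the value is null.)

FULL OUTER JOIN keeps every row from both sides; unmatched rows get NULL for the other side's columns.
Matching on v.vid = t.vid.
- vid=4: 1 matching t row(s), so 1 row(s) emitted.
- vid=5: no t row matches, row kept with t columns NULL.
- vid=8: no t row matches, row kept with t columns NULL.
- plus 3 unmatched t row(s), each kept with NULL v columns.

NULL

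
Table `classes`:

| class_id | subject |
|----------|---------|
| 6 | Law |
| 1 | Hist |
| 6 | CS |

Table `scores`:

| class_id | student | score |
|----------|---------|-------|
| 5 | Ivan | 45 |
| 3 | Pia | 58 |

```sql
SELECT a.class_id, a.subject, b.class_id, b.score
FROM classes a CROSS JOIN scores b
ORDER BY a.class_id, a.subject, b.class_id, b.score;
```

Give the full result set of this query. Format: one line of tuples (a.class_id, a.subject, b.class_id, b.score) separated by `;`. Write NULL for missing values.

CROSS JOIN pairs every row of `classes` with every row of `scores`: 3 × 2 = 6 rows.
After projecting and ordering:
a.class_id | a.subject | b.class_id | b.score
1 | Hist | 3 | 58
1 | Hist | 5 | 45
6 | CS | 3 | 58
6 | CS | 5 | 45
6 | Law | 3 | 58
6 | Law | 5 | 45

(1, Hist, 3, 58); (1, Hist, 5, 45); (6, CS, 3, 58); (6, CS, 5, 45); (6, Law, 3, 58); (6, Law, 5, 45)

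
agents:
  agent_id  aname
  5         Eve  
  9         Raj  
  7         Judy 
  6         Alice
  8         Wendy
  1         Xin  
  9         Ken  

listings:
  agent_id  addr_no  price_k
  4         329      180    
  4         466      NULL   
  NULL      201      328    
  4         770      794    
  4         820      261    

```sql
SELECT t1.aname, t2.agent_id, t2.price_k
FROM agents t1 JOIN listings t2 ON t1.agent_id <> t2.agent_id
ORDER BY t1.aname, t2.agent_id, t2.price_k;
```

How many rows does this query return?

INNER JOIN keeps only pairs where the ON condition holds.
Matching on t1.agent_id <> t2.agent_id. A NULL in a compared column never satisfies the condition.
Matched pairs: 28.
Total: 28 rows.

28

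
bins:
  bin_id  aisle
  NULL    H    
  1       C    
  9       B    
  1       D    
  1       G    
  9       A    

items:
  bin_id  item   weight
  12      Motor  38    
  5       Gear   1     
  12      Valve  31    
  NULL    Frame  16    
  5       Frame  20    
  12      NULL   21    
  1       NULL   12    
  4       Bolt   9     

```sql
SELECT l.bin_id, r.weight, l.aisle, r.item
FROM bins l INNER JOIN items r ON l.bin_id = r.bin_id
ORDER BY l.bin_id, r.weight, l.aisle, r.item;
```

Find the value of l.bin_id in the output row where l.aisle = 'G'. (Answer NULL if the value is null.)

1

INNER JOIN keeps only pairs where the ON condition holds.
Matching on l.bin_id = r.bin_id. A NULL in a compared column never satisfies the condition.
- bin_id=NULL: no matching r row, dropped.
- bin_id=1: 1 matching r row(s), so 1 row(s) emitted.
- bin_id=9: no matching r row, dropped.
- bin_id=1: 1 matching r row(s), so 1 row(s) emitted.
- bin_id=1: 1 matching r row(s), so 1 row(s) emitted.
- bin_id=9: no matching r row, dropped.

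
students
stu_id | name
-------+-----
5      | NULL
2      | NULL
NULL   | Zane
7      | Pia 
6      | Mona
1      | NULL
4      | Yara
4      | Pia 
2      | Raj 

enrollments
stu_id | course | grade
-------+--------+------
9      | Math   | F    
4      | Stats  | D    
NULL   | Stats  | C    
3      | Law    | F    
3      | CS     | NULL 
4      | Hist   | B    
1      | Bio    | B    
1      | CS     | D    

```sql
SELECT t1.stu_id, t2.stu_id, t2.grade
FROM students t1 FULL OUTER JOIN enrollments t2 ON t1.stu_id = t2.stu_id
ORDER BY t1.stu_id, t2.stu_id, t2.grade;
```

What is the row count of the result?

FULL OUTER JOIN keeps every row from both sides; unmatched rows get NULL for the other side's columns.
Matching on t1.stu_id = t2.stu_id. A NULL in a compared column never satisfies the condition.
- stu_id=5: no t2 row matches, row kept with t2 columns NULL.
- stu_id=2: no t2 row matches, row kept with t2 columns NULL.
- stu_id=NULL: no t2 row matches, row kept with t2 columns NULL.
- stu_id=7: no t2 row matches, row kept with t2 columns NULL.
- stu_id=6: no t2 row matches, row kept with t2 columns NULL.
- stu_id=1: 2 matching t2 row(s), so 2 row(s) emitted.
- stu_id=4: 2 matching t2 row(s), so 2 row(s) emitted.
- stu_id=4: 2 matching t2 row(s), so 2 row(s) emitted.
- stu_id=2: no t2 row matches, row kept with t2 columns NULL.
- plus 4 unmatched t2 row(s), each kept with NULL t1 columns.
Total: 6 matched + 10 padded = 16 rows.

16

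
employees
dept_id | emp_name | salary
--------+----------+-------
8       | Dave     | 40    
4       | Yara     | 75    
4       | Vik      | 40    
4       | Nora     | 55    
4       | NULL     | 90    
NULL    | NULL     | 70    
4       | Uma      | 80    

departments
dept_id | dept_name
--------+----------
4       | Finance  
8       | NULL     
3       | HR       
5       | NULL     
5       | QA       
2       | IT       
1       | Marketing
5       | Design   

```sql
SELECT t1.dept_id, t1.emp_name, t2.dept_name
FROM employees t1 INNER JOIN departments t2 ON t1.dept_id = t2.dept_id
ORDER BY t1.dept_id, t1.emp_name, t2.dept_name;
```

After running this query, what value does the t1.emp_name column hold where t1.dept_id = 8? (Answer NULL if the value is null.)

Dave

INNER JOIN keeps only pairs where the ON condition holds.
Matching on t1.dept_id = t2.dept_id. A NULL in a compared column never satisfies the condition.
Matched pairs: 6.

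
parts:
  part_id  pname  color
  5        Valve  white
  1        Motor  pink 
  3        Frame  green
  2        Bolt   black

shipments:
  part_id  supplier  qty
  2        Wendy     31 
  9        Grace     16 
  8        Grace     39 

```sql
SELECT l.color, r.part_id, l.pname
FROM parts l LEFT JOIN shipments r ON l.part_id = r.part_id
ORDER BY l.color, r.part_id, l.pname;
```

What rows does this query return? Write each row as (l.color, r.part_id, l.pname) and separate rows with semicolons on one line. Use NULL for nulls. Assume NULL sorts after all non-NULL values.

(black, 2, Bolt); (green, NULL, Frame); (pink, NULL, Motor); (white, NULL, Valve)

LEFT JOIN keeps every row from `parts`; unmatched rows get NULL for `shipments`'s columns.
Matching on l.part_id = r.part_id.
- part_id=5: no r row matches, row kept with r columns NULL.
- part_id=1: no r row matches, row kept with r columns NULL.
- part_id=3: no r row matches, row kept with r columns NULL.
- part_id=2: 1 matching r row(s), so 1 row(s) emitted.
After projecting and ordering:
l.color | r.part_id | l.pname
black | 2 | Bolt
green | NULL | Frame
pink | NULL | Motor
white | NULL | Valve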